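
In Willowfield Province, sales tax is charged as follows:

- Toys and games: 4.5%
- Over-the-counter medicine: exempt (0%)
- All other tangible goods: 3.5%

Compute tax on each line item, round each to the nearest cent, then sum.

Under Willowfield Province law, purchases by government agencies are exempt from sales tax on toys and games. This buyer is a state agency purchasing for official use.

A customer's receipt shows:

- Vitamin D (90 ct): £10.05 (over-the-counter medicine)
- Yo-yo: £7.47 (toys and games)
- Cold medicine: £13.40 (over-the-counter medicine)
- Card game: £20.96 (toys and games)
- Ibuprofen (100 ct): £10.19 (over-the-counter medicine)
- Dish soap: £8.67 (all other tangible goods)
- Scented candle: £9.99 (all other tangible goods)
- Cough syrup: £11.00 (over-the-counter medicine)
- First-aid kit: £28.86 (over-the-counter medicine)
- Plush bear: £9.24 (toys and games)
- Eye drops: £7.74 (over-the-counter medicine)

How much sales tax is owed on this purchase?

Vitamin D (90 ct) £10.05: over-the-counter medicine → 0% → £0.00
Yo-yo £7.47: toys and games, buyer-exempt → 0% → £0.00
Cold medicine £13.40: over-the-counter medicine → 0% → £0.00
Card game £20.96: toys and games, buyer-exempt → 0% → £0.00
Ibuprofen (100 ct) £10.19: over-the-counter medicine → 0% → £0.00
Dish soap £8.67: all other tangible goods → 3.5% → £0.30
Scented candle £9.99: all other tangible goods → 3.5% → £0.35
Cough syrup £11.00: over-the-counter medicine → 0% → £0.00
First-aid kit £28.86: over-the-counter medicine → 0% → £0.00
Plush bear £9.24: toys and games, buyer-exempt → 0% → £0.00
Eye drops £7.74: over-the-counter medicine → 0% → £0.00
Total tax = £0.30 + £0.35 = £0.65

£0.65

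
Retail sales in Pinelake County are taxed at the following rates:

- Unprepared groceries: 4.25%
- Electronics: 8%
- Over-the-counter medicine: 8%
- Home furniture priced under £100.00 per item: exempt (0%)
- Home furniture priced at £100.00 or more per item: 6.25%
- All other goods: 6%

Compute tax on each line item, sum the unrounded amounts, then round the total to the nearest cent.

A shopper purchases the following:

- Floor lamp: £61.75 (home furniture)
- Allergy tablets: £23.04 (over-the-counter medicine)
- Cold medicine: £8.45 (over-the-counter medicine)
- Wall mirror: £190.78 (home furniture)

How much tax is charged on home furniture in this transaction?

£11.92

Floor lamp £61.75: home furniture, under £100.00 → 0% → £0.00
Wall mirror £190.78: home furniture, £100.00 or more → 6.25% → £11.92375
Tax on home furniture: unrounded sum = £11.92375 → £11.92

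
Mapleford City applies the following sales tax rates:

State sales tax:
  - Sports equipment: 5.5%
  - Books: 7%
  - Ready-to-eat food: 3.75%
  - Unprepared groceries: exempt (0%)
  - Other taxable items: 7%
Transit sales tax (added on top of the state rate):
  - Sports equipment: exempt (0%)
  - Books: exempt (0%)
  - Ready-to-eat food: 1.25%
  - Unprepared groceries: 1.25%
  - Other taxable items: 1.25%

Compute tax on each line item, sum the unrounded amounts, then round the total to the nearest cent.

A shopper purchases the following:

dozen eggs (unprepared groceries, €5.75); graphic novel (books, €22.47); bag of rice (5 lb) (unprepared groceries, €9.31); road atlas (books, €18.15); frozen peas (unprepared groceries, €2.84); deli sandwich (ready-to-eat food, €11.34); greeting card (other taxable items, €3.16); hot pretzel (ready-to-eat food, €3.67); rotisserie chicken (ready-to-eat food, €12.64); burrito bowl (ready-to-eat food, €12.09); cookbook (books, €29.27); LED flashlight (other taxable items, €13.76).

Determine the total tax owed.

€8.50

Dozen eggs €5.75: unprepared groceries → 0% + 1.25% transit = 1.25% → €0.071875
Graphic novel €22.47: books → 7% + 0% transit = 7% → €1.5729
Bag of rice (5 lb) €9.31: unprepared groceries → 0% + 1.25% transit = 1.25% → €0.116375
Road atlas €18.15: books → 7% + 0% transit = 7% → €1.2705
Frozen peas €2.84: unprepared groceries → 0% + 1.25% transit = 1.25% → €0.0355
Deli sandwich €11.34: ready-to-eat food → 3.75% + 1.25% transit = 5% → €0.567
Greeting card €3.16: other taxable items → 7% + 1.25% transit = 8.25% → €0.2607
Hot pretzel €3.67: ready-to-eat food → 3.75% + 1.25% transit = 5% → €0.1835
Rotisserie chicken €12.64: ready-to-eat food → 3.75% + 1.25% transit = 5% → €0.632
Burrito bowl €12.09: ready-to-eat food → 3.75% + 1.25% transit = 5% → €0.6045
Cookbook €29.27: books → 7% + 0% transit = 7% → €2.0489
LED flashlight €13.76: other taxable items → 7% + 1.25% transit = 8.25% → €1.1352
Unrounded tax sum = €8.49895 → €8.50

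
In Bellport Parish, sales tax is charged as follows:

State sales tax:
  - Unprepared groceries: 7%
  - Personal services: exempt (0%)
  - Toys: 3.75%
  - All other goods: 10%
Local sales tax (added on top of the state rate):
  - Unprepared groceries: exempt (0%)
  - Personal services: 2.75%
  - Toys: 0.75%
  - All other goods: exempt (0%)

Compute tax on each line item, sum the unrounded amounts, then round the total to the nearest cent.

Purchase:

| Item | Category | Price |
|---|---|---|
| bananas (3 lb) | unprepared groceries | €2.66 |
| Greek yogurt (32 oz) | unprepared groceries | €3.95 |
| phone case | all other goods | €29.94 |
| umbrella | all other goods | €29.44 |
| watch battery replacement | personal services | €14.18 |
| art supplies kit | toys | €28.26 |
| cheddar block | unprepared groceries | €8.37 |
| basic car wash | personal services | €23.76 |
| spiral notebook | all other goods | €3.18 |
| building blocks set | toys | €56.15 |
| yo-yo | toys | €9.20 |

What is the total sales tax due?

€12.56

Bananas (3 lb) €2.66: unprepared groceries → 7% + 0% local = 7% → €0.1862
Greek yogurt (32 oz) €3.95: unprepared groceries → 7% + 0% local = 7% → €0.2765
Phone case €29.94: all other goods → 10% + 0% local = 10% → €2.994
Umbrella €29.44: all other goods → 10% + 0% local = 10% → €2.944
Watch battery replacement €14.18: personal services → 0% + 2.75% local = 2.75% → €0.38995
Art supplies kit €28.26: toys → 3.75% + 0.75% local = 4.5% → €1.2717
Cheddar block €8.37: unprepared groceries → 7% + 0% local = 7% → €0.5859
Basic car wash €23.76: personal services → 0% + 2.75% local = 2.75% → €0.6534
Spiral notebook €3.18: all other goods → 10% + 0% local = 10% → €0.318
Building blocks set €56.15: toys → 3.75% + 0.75% local = 4.5% → €2.52675
Yo-yo €9.20: toys → 3.75% + 0.75% local = 4.5% → €0.414
Unrounded tax sum = €12.5604 → €12.56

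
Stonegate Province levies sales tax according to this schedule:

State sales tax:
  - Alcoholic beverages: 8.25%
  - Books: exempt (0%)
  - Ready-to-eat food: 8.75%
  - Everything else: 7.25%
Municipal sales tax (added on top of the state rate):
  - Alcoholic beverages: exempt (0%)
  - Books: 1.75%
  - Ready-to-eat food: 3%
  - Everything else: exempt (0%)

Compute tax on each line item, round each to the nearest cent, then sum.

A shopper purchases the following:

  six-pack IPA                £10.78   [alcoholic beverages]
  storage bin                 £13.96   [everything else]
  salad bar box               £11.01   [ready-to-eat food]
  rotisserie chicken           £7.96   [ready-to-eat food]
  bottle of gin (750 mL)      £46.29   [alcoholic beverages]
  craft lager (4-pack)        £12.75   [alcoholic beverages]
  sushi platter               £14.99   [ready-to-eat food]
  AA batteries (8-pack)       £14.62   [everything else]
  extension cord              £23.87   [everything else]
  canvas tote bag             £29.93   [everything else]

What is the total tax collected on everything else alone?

£5.97

Storage bin £13.96: everything else → 7.25% + 0% municipal = 7.25% → £1.01
AA batteries (8-pack) £14.62: everything else → 7.25% + 0% municipal = 7.25% → £1.06
Extension cord £23.87: everything else → 7.25% + 0% municipal = 7.25% → £1.73
Canvas tote bag £29.93: everything else → 7.25% + 0% municipal = 7.25% → £2.17
Tax on everything else = £1.01 + £1.06 + £1.73 + £2.17 = £5.97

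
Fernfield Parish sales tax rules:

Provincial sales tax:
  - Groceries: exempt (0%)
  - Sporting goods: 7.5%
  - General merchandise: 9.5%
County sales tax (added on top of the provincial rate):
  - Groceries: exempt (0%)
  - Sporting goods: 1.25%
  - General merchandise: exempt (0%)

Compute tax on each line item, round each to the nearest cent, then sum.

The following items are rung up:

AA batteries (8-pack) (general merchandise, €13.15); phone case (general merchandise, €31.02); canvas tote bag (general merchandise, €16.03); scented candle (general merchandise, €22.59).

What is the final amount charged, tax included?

€90.66

AA batteries (8-pack) €13.15: general merchandise → 9.5% + 0% county = 9.5% → €1.25
Phone case €31.02: general merchandise → 9.5% + 0% county = 9.5% → €2.95
Canvas tote bag €16.03: general merchandise → 9.5% + 0% county = 9.5% → €1.52
Scented candle €22.59: general merchandise → 9.5% + 0% county = 9.5% → €2.15
Subtotal = €82.79; tax = €7.87; total due = €90.66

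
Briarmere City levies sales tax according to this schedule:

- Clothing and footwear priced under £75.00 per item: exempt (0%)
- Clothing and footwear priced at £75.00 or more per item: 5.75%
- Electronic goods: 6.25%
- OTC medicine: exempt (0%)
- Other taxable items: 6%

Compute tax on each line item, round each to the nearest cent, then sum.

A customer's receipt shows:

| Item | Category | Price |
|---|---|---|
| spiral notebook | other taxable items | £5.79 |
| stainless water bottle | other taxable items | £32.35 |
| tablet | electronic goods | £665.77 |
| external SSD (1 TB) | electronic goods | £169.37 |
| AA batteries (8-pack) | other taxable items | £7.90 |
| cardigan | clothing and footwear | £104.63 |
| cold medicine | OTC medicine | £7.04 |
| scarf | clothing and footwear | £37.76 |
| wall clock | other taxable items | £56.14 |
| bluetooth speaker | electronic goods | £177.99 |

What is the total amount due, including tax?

£1340.21

Spiral notebook £5.79: other taxable items → 6% → £0.35
Stainless water bottle £32.35: other taxable items → 6% → £1.94
Tablet £665.77: electronic goods → 6.25% → £41.61
External SSD (1 TB) £169.37: electronic goods → 6.25% → £10.59
AA batteries (8-pack) £7.90: other taxable items → 6% → £0.47
Cardigan £104.63: clothing and footwear, £75.00 or more → 5.75% → £6.02
Cold medicine £7.04: OTC medicine → 0% → £0.00
Scarf £37.76: clothing and footwear, under £75.00 → 0% → £0.00
Wall clock £56.14: other taxable items → 6% → £3.37
Bluetooth speaker £177.99: electronic goods → 6.25% → £11.12
Subtotal = £1264.74; tax = £75.47; total due = £1340.21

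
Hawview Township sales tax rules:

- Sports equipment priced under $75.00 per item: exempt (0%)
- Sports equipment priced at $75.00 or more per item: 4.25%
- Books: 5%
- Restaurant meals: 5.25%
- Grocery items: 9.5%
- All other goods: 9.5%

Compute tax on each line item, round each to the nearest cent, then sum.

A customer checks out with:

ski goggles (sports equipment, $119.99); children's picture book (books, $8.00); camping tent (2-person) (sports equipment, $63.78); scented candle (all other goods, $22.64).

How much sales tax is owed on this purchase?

$7.65

Ski goggles $119.99: sports equipment, $75.00 or more → 4.25% → $5.10
Children's picture book $8.00: books → 5% → $0.40
Camping tent (2-person) $63.78: sports equipment, under $75.00 → 0% → $0.00
Scented candle $22.64: all other goods → 9.5% → $2.15
Total tax = $5.10 + $0.40 + $2.15 = $7.65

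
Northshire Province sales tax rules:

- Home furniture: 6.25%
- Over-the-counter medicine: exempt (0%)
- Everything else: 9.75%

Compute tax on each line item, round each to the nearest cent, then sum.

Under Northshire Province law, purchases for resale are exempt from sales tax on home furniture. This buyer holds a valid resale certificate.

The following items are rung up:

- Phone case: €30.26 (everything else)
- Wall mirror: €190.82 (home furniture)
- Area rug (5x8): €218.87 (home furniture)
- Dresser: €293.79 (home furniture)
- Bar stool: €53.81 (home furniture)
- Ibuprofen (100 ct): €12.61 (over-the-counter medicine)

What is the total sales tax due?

Phone case €30.26: everything else → 9.75% → €2.95
Wall mirror €190.82: home furniture, buyer-exempt → 0% → €0.00
Area rug (5x8) €218.87: home furniture, buyer-exempt → 0% → €0.00
Dresser €293.79: home furniture, buyer-exempt → 0% → €0.00
Bar stool €53.81: home furniture, buyer-exempt → 0% → €0.00
Ibuprofen (100 ct) €12.61: over-the-counter medicine → 0% → €0.00
Total tax = €2.95

€2.95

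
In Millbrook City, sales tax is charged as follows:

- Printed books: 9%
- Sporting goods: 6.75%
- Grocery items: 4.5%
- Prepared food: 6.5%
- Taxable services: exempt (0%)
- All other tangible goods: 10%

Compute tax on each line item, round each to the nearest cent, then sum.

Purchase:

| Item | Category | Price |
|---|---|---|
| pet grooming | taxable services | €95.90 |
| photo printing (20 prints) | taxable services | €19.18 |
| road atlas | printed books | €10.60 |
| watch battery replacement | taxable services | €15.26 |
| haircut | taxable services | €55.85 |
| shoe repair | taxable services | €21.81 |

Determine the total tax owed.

€0.95

Pet grooming €95.90: taxable services → 0% → €0.00
Photo printing (20 prints) €19.18: taxable services → 0% → €0.00
Road atlas €10.60: printed books → 9% → €0.95
Watch battery replacement €15.26: taxable services → 0% → €0.00
Haircut €55.85: taxable services → 0% → €0.00
Shoe repair €21.81: taxable services → 0% → €0.00
Total tax = €0.95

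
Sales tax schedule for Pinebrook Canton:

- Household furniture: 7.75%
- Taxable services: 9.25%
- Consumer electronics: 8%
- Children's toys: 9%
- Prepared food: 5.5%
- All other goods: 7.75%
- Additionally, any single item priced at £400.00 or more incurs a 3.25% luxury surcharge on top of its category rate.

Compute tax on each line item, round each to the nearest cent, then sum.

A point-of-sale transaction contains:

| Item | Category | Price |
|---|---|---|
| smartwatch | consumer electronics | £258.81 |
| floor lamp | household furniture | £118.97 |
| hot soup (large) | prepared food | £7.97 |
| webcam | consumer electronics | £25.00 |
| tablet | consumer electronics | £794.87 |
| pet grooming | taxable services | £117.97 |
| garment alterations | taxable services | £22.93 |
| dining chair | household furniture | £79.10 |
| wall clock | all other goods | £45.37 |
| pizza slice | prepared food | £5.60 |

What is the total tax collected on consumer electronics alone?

£112.12

Smartwatch £258.81: consumer electronics → 8% → £20.70
Webcam £25.00: consumer electronics → 8% → £2.00
Tablet £794.87: consumer electronics → 8% + 3.25% surcharge = 11.25% → £89.42
Tax on consumer electronics = £20.70 + £2.00 + £89.42 = £112.12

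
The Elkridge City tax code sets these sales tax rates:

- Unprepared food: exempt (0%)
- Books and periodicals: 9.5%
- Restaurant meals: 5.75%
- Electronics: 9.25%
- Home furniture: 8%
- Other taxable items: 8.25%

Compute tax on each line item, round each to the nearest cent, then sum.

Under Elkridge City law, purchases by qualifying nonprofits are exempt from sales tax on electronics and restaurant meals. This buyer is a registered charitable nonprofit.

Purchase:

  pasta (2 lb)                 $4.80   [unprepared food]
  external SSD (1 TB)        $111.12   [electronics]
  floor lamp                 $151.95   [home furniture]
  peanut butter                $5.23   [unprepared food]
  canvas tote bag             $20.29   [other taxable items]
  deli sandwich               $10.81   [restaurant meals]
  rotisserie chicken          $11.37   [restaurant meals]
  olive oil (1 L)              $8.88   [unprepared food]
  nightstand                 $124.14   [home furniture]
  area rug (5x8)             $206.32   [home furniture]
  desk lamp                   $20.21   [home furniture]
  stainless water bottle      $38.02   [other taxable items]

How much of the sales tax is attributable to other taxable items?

Canvas tote bag $20.29: other taxable items → 8.25% → $1.67
Stainless water bottle $38.02: other taxable items → 8.25% → $3.14
Tax on other taxable items = $1.67 + $3.14 = $4.81

$4.81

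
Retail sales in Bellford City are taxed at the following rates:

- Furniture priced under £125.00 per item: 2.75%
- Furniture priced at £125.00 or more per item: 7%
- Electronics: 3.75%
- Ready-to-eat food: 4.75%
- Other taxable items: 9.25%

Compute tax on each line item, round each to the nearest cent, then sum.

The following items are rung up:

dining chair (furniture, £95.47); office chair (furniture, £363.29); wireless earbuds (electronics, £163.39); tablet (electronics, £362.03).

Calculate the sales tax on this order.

Dining chair £95.47: furniture, under £125.00 → 2.75% → £2.63
Office chair £363.29: furniture, £125.00 or more → 7% → £25.43
Wireless earbuds £163.39: electronics → 3.75% → £6.13
Tablet £362.03: electronics → 3.75% → £13.58
Total tax = £2.63 + £25.43 + £6.13 + £13.58 = £47.77

£47.77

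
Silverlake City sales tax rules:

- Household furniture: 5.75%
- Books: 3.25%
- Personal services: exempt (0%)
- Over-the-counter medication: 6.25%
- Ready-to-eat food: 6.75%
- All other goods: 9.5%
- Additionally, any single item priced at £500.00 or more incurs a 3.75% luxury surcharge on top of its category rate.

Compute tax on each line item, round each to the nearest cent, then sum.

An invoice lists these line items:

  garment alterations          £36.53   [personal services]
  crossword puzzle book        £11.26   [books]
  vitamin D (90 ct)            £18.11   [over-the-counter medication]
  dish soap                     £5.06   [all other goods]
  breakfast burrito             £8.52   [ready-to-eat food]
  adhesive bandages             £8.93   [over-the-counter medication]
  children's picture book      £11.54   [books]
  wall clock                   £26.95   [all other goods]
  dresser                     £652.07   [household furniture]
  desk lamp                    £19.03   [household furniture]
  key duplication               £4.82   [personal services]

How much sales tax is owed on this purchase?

£69.10

Garment alterations £36.53: personal services → 0% → £0.00
Crossword puzzle book £11.26: books → 3.25% → £0.37
Vitamin D (90 ct) £18.11: over-the-counter medication → 6.25% → £1.13
Dish soap £5.06: all other goods → 9.5% → £0.48
Breakfast burrito £8.52: ready-to-eat food → 6.75% → £0.58
Adhesive bandages £8.93: over-the-counter medication → 6.25% → £0.56
Children's picture book £11.54: books → 3.25% → £0.38
Wall clock £26.95: all other goods → 9.5% → £2.56
Dresser £652.07: household furniture → 5.75% + 3.75% surcharge = 9.5% → £61.95
Desk lamp £19.03: household furniture → 5.75% → £1.09
Key duplication £4.82: personal services → 0% → £0.00
Total tax = £0.37 + £1.13 + £0.48 + £0.58 + £0.56 + £0.38 + £2.56 + £61.95 + £1.09 = £69.10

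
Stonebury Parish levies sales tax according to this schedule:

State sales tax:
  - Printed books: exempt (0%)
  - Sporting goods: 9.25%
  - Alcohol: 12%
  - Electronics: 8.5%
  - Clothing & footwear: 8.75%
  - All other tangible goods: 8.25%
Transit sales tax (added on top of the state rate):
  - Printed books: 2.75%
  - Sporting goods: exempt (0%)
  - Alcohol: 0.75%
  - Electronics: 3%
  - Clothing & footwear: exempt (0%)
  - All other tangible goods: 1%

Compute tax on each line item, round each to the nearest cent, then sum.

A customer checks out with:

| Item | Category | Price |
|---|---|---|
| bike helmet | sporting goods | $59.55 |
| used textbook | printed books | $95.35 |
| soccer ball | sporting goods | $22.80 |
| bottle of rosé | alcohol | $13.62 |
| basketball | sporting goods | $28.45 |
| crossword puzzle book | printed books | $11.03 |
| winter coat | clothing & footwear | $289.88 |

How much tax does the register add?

Bike helmet $59.55: sporting goods → 9.25% + 0% transit = 9.25% → $5.51
Used textbook $95.35: printed books → 0% + 2.75% transit = 2.75% → $2.62
Soccer ball $22.80: sporting goods → 9.25% + 0% transit = 9.25% → $2.11
Bottle of rosé $13.62: alcohol → 12% + 0.75% transit = 12.75% → $1.74
Basketball $28.45: sporting goods → 9.25% + 0% transit = 9.25% → $2.63
Crossword puzzle book $11.03: printed books → 0% + 2.75% transit = 2.75% → $0.30
Winter coat $289.88: clothing & footwear → 8.75% + 0% transit = 8.75% → $25.36
Total tax = $5.51 + $2.62 + $2.11 + $1.74 + $2.63 + $0.30 + $25.36 = $40.27

$40.27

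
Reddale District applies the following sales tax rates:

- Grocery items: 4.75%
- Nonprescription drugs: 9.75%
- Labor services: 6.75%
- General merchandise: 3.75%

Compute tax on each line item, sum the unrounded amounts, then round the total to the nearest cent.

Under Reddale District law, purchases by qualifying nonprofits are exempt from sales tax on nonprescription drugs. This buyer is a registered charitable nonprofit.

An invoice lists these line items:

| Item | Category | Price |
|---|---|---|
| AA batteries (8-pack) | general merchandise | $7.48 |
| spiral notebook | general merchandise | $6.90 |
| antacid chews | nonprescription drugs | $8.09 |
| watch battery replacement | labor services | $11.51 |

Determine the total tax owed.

$1.32

AA batteries (8-pack) $7.48: general merchandise → 3.75% → $0.2805
Spiral notebook $6.90: general merchandise → 3.75% → $0.25875
Antacid chews $8.09: nonprescription drugs, buyer-exempt → 0% → $0.00
Watch battery replacement $11.51: labor services → 6.75% → $0.776925
Unrounded tax sum = $1.316175 → $1.32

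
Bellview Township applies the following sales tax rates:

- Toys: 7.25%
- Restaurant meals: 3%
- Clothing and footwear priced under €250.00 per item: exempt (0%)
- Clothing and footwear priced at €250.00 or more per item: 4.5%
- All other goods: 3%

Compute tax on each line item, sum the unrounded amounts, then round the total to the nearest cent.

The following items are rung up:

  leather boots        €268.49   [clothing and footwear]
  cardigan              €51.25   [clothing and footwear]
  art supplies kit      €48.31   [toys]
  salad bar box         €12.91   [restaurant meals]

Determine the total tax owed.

€15.97

Leather boots €268.49: clothing and footwear, €250.00 or more → 4.5% → €12.08205
Cardigan €51.25: clothing and footwear, under €250.00 → 0% → €0.00
Art supplies kit €48.31: toys → 7.25% → €3.502475
Salad bar box €12.91: restaurant meals → 3% → €0.3873
Unrounded tax sum = €15.971825 → €15.97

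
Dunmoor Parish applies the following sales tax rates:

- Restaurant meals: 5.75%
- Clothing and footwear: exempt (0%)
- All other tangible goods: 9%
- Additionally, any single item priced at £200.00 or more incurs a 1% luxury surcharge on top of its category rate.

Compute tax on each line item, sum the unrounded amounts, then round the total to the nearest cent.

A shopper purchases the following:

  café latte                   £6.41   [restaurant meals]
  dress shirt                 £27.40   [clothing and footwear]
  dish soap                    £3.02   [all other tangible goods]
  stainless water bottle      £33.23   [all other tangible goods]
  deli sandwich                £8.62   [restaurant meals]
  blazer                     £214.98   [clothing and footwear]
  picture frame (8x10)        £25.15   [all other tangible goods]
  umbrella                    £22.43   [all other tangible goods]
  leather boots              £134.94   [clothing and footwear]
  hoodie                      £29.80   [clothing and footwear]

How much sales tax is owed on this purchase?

Café latte £6.41: restaurant meals → 5.75% → £0.368575
Dress shirt £27.40: clothing and footwear → 0% → £0.00
Dish soap £3.02: all other tangible goods → 9% → £0.2718
Stainless water bottle £33.23: all other tangible goods → 9% → £2.9907
Deli sandwich £8.62: restaurant meals → 5.75% → £0.49565
Blazer £214.98: clothing and footwear → 0% + 1% surcharge = 1% → £2.1498
Picture frame (8x10) £25.15: all other tangible goods → 9% → £2.2635
Umbrella £22.43: all other tangible goods → 9% → £2.0187
Leather boots £134.94: clothing and footwear → 0% → £0.00
Hoodie £29.80: clothing and footwear → 0% → £0.00
Unrounded tax sum = £10.558725 → £10.56

£10.56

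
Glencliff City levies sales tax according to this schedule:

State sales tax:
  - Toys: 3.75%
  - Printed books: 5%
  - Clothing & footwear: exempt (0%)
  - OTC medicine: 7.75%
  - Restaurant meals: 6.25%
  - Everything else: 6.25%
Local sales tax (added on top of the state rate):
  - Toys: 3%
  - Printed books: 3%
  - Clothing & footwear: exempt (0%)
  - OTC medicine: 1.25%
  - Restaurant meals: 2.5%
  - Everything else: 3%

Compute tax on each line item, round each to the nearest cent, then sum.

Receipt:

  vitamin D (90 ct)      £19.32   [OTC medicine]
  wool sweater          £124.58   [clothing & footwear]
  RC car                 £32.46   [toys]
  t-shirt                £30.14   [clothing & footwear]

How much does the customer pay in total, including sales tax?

£210.43

Vitamin D (90 ct) £19.32: OTC medicine → 7.75% + 1.25% local = 9% → £1.74
Wool sweater £124.58: clothing & footwear → 0% + 0% local = 0% → £0.00
RC car £32.46: toys → 3.75% + 3% local = 6.75% → £2.19
T-shirt £30.14: clothing & footwear → 0% + 0% local = 0% → £0.00
Subtotal = £206.50; tax = £3.93; total due = £210.43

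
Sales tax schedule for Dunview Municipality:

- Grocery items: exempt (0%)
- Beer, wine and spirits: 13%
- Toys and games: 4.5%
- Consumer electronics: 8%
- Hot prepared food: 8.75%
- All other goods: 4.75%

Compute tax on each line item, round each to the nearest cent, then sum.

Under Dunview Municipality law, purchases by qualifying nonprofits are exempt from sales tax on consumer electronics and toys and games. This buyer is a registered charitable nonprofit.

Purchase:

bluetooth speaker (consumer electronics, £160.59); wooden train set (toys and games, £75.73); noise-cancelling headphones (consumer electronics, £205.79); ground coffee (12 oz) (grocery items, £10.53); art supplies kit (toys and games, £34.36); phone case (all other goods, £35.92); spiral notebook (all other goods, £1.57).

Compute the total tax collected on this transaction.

Bluetooth speaker £160.59: consumer electronics, buyer-exempt → 0% → £0.00
Wooden train set £75.73: toys and games, buyer-exempt → 0% → £0.00
Noise-cancelling headphones £205.79: consumer electronics, buyer-exempt → 0% → £0.00
Ground coffee (12 oz) £10.53: grocery items → 0% → £0.00
Art supplies kit £34.36: toys and games, buyer-exempt → 0% → £0.00
Phone case £35.92: all other goods → 4.75% → £1.71
Spiral notebook £1.57: all other goods → 4.75% → £0.07
Total tax = £1.71 + £0.07 = £1.78

£1.78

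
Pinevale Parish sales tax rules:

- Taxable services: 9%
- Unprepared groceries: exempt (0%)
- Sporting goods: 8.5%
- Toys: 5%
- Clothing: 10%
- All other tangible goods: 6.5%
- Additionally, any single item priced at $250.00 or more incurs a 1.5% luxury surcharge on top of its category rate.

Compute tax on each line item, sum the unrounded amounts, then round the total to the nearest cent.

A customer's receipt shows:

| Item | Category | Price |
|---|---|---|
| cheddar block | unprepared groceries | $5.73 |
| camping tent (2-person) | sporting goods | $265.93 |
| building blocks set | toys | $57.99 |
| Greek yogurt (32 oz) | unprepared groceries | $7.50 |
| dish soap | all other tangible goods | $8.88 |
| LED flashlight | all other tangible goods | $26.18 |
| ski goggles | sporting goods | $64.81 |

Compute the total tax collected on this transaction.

$37.28

Cheddar block $5.73: unprepared groceries → 0% → $0.00
Camping tent (2-person) $265.93: sporting goods → 8.5% + 1.5% surcharge = 10% → $26.593
Building blocks set $57.99: toys → 5% → $2.8995
Greek yogurt (32 oz) $7.50: unprepared groceries → 0% → $0.00
Dish soap $8.88: all other tangible goods → 6.5% → $0.5772
LED flashlight $26.18: all other tangible goods → 6.5% → $1.7017
Ski goggles $64.81: sporting goods → 8.5% → $5.50885
Unrounded tax sum = $37.28025 → $37.28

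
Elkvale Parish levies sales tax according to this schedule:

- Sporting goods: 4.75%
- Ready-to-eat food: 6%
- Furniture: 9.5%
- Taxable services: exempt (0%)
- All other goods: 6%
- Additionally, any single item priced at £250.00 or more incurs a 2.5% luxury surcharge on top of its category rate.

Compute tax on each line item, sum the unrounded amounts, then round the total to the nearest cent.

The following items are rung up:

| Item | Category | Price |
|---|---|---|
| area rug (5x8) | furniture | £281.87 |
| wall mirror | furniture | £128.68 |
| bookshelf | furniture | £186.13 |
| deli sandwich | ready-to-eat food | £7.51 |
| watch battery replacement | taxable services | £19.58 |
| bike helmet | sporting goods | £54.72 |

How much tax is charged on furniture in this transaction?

£63.73

Area rug (5x8) £281.87: furniture → 9.5% + 2.5% surcharge = 12% → £33.8244
Wall mirror £128.68: furniture → 9.5% → £12.2246
Bookshelf £186.13: furniture → 9.5% → £17.68235
Tax on furniture: unrounded sum = £63.73135 → £63.73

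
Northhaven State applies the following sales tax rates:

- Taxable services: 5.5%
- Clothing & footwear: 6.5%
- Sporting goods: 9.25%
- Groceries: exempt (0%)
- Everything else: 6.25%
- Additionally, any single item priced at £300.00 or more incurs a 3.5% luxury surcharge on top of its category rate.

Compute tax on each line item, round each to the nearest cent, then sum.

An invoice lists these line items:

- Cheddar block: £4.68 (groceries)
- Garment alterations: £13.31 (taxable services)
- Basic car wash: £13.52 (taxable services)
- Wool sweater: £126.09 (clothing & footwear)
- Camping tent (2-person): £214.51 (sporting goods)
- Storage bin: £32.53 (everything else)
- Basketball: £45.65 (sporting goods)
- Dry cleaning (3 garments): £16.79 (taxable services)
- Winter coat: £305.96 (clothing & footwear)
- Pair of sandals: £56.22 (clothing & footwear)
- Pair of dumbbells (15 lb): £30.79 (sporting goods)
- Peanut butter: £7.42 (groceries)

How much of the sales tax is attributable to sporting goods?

Camping tent (2-person) £214.51: sporting goods → 9.25% → £19.84
Basketball £45.65: sporting goods → 9.25% → £4.22
Pair of dumbbells (15 lb) £30.79: sporting goods → 9.25% → £2.85
Tax on sporting goods = £19.84 + £4.22 + £2.85 = £26.91

£26.91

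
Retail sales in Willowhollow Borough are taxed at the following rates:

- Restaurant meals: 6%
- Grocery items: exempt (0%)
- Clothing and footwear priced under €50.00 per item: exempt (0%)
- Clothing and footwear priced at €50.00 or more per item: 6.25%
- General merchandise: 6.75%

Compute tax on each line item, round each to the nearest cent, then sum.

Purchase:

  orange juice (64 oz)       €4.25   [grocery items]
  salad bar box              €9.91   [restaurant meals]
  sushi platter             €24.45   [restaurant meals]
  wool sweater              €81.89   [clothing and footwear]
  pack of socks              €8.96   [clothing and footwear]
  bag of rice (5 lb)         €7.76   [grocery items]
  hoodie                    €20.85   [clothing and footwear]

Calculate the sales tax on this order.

€7.18

Orange juice (64 oz) €4.25: grocery items → 0% → €0.00
Salad bar box €9.91: restaurant meals → 6% → €0.59
Sushi platter €24.45: restaurant meals → 6% → €1.47
Wool sweater €81.89: clothing and footwear, €50.00 or more → 6.25% → €5.12
Pack of socks €8.96: clothing and footwear, under €50.00 → 0% → €0.00
Bag of rice (5 lb) €7.76: grocery items → 0% → €0.00
Hoodie €20.85: clothing and footwear, under €50.00 → 0% → €0.00
Total tax = €0.59 + €1.47 + €5.12 = €7.18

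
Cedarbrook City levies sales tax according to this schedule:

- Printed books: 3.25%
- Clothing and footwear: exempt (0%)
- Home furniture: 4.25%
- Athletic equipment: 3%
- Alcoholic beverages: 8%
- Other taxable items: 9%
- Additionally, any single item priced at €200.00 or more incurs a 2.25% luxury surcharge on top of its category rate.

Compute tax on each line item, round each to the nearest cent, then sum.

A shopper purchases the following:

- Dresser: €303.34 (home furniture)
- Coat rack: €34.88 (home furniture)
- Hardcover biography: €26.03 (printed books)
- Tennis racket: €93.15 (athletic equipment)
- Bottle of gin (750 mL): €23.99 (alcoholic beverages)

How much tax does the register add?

€26.76

Dresser €303.34: home furniture → 4.25% + 2.25% surcharge = 6.5% → €19.72
Coat rack €34.88: home furniture → 4.25% → €1.48
Hardcover biography €26.03: printed books → 3.25% → €0.85
Tennis racket €93.15: athletic equipment → 3% → €2.79
Bottle of gin (750 mL) €23.99: alcoholic beverages → 8% → €1.92
Total tax = €19.72 + €1.48 + €0.85 + €2.79 + €1.92 = €26.76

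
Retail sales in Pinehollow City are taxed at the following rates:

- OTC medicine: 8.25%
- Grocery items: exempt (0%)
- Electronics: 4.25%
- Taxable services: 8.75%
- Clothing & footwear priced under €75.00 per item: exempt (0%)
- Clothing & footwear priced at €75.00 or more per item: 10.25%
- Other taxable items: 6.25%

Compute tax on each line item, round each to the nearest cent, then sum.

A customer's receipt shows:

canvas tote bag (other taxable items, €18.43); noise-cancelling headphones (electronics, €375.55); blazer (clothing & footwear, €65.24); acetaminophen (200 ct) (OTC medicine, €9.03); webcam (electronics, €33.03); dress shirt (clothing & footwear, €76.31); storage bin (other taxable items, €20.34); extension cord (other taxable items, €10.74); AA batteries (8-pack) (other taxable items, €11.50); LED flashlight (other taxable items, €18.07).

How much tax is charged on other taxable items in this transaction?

€4.94

Canvas tote bag €18.43: other taxable items → 6.25% → €1.15
Storage bin €20.34: other taxable items → 6.25% → €1.27
Extension cord €10.74: other taxable items → 6.25% → €0.67
AA batteries (8-pack) €11.50: other taxable items → 6.25% → €0.72
LED flashlight €18.07: other taxable items → 6.25% → €1.13
Tax on other taxable items = €1.15 + €1.27 + €0.67 + €0.72 + €1.13 = €4.94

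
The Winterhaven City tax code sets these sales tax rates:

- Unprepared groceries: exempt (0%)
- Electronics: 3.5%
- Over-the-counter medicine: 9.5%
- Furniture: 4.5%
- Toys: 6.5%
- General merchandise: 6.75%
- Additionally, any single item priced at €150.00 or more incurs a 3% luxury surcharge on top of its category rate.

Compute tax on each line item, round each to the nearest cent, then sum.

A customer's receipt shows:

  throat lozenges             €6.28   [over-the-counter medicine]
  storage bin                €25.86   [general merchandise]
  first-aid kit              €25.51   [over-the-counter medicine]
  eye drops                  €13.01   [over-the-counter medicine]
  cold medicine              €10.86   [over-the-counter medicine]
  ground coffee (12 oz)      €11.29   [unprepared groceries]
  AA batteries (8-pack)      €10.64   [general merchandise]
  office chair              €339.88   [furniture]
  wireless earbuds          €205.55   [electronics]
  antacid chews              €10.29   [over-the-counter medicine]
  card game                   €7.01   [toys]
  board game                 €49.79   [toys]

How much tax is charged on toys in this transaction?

Card game €7.01: toys → 6.5% → €0.46
Board game €49.79: toys → 6.5% → €3.24
Tax on toys = €0.46 + €3.24 = €3.70

€3.70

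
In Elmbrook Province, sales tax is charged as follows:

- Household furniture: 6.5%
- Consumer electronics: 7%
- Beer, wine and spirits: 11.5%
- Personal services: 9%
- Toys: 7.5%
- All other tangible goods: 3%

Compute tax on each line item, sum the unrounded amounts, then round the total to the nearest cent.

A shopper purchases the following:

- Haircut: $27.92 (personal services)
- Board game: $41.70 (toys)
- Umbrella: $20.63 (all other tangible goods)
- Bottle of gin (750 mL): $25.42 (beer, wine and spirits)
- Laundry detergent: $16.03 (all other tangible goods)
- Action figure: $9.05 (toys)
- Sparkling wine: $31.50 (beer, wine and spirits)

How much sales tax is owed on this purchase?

$13.96

Haircut $27.92: personal services → 9% → $2.5128
Board game $41.70: toys → 7.5% → $3.1275
Umbrella $20.63: all other tangible goods → 3% → $0.6189
Bottle of gin (750 mL) $25.42: beer, wine and spirits → 11.5% → $2.9233
Laundry detergent $16.03: all other tangible goods → 3% → $0.4809
Action figure $9.05: toys → 7.5% → $0.67875
Sparkling wine $31.50: beer, wine and spirits → 11.5% → $3.6225
Unrounded tax sum = $13.96465 → $13.96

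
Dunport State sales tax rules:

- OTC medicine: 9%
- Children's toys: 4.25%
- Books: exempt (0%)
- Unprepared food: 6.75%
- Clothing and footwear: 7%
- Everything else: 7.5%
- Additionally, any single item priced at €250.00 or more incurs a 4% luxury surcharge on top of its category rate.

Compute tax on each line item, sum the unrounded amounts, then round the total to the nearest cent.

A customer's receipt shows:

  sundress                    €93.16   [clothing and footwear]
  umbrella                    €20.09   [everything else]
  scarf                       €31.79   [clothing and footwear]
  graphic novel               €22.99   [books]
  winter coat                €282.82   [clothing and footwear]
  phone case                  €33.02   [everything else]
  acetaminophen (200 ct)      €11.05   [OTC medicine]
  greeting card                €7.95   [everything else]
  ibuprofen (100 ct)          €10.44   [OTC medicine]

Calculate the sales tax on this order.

Sundress €93.16: clothing and footwear → 7% → €6.5212
Umbrella €20.09: everything else → 7.5% → €1.50675
Scarf €31.79: clothing and footwear → 7% → €2.2253
Graphic novel €22.99: books → 0% → €0.00
Winter coat €282.82: clothing and footwear → 7% + 4% surcharge = 11% → €31.1102
Phone case €33.02: everything else → 7.5% → €2.4765
Acetaminophen (200 ct) €11.05: OTC medicine → 9% → €0.9945
Greeting card €7.95: everything else → 7.5% → €0.59625
Ibuprofen (100 ct) €10.44: OTC medicine → 9% → €0.9396
Unrounded tax sum = €46.3703 → €46.37

€46.37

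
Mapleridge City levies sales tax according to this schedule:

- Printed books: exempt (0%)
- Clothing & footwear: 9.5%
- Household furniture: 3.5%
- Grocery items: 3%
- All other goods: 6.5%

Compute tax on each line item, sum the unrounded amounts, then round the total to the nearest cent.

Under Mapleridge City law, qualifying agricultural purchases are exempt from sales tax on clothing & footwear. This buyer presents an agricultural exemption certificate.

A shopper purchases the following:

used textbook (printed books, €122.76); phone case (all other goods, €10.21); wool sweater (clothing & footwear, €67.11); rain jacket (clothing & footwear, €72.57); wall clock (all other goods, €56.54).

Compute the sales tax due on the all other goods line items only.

€4.34

Phone case €10.21: all other goods → 6.5% → €0.66365
Wall clock €56.54: all other goods → 6.5% → €3.6751
Tax on all other goods: unrounded sum = €4.33875 → €4.34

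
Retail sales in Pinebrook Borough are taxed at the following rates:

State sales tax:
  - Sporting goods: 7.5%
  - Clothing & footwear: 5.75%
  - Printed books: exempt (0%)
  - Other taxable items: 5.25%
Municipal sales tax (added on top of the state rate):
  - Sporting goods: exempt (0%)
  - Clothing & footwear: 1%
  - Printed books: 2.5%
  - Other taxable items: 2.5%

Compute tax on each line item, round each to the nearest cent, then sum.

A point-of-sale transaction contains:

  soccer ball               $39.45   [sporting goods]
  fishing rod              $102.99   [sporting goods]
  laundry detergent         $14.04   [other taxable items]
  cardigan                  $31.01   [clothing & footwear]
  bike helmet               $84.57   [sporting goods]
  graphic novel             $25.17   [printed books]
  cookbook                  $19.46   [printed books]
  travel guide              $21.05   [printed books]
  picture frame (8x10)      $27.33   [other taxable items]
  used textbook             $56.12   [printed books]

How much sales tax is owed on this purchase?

Soccer ball $39.45: sporting goods → 7.5% + 0% municipal = 7.5% → $2.96
Fishing rod $102.99: sporting goods → 7.5% + 0% municipal = 7.5% → $7.72
Laundry detergent $14.04: other taxable items → 5.25% + 2.5% municipal = 7.75% → $1.09
Cardigan $31.01: clothing & footwear → 5.75% + 1% municipal = 6.75% → $2.09
Bike helmet $84.57: sporting goods → 7.5% + 0% municipal = 7.5% → $6.34
Graphic novel $25.17: printed books → 0% + 2.5% municipal = 2.5% → $0.63
Cookbook $19.46: printed books → 0% + 2.5% municipal = 2.5% → $0.49
Travel guide $21.05: printed books → 0% + 2.5% municipal = 2.5% → $0.53
Picture frame (8x10) $27.33: other taxable items → 5.25% + 2.5% municipal = 7.75% → $2.12
Used textbook $56.12: printed books → 0% + 2.5% municipal = 2.5% → $1.40
Total tax = $2.96 + $7.72 + $1.09 + $2.09 + $6.34 + $0.63 + $0.49 + $0.53 + $2.12 + $1.40 = $25.37

$25.37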